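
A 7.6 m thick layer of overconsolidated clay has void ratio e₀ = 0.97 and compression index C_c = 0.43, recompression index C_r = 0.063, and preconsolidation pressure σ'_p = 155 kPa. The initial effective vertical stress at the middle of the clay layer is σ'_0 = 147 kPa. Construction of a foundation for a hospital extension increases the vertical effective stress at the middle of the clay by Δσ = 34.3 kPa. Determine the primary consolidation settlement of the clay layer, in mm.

Final effective stress: σ'_f = 147 + 34.3 = 181.3 kPa.
σ'_f = 181.3 > σ'_p = 155 kPa, so the stress path crosses the preconsolidation pressure — recompression up to σ'_p, then virgin compression beyond:
S_c = H/(1+e₀)·[C_r·log₁₀(σ'_p/σ'_0) + C_c·log₁₀(σ'_f/σ'_p)]
    = 7.6/1.97 × [0.063×log₁₀(155/147) + 0.43×log₁₀(181.3/155)]
    = 3.8579 × [0.0014499 + 0.029268] = 0.1185 m

S_c ≈ 119 mm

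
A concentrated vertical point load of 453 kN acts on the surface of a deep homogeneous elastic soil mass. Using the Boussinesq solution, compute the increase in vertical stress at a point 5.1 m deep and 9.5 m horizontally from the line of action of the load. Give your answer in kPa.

Boussinesq vertical stress below a point load on an elastic half-space:
Δσ_z = 3P/(2πz²) · [1 + (r/z)²]^(−5/2)
r/z = 9.5/5.1 = 1.8627; [1+(r/z)²]^(−5/2) = 0.023674.
Δσ_z = 3×453/(2π×5.1²) × 0.023674 = 8.3157 × 0.023674 = 0.1969 kPa

Δσ_z ≈ 0.197 kPa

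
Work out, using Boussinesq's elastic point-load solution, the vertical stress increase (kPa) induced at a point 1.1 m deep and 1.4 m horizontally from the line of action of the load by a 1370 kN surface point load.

Δσ_z ≈ 48.7 kPa

Boussinesq vertical stress below a point load on an elastic half-space:
Δσ_z = 3P/(2πz²) · [1 + (r/z)²]^(−5/2)
r/z = 1.4/1.1 = 1.2727; [1+(r/z)²]^(−5/2) = 0.090015.
Δσ_z = 3×1370/(2π×1.1²) × 0.090015 = 540.6 × 0.090015 = 48.66 kPa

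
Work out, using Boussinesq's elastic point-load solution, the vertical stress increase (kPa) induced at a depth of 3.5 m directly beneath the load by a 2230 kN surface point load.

Boussinesq vertical stress below a point load on an elastic half-space:
Δσ_z = 3P/(2πz²) · [1 + (r/z)²]^(−5/2)
r/z = 0/3.5 = 0; [1+(r/z)²]^(−5/2) = 1.
Δσ_z = 3×2230/(2π×3.5²) × 1 = 86.918 × 1 = 86.92 kPa

Δσ_z ≈ 86.9 kPa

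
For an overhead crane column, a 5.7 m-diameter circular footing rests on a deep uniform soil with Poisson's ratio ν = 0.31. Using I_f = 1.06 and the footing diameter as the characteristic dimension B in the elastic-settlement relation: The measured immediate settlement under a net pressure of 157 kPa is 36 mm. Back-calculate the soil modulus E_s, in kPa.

S_e = q·B·(1−ν²)/E_s · I_f  ⇒  E_s = q·B·(1−ν²)·I_f / S_e.
E_s = 157 × 5.7 × 0.9039 × 1.06 / 0.036 = 23820 kPa

E_s ≈ 23800 kPa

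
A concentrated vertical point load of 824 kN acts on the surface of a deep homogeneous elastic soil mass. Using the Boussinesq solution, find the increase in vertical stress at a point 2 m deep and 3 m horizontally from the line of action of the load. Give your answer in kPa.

Δσ_z ≈ 5.17 kPa

Boussinesq vertical stress below a point load on an elastic half-space:
Δσ_z = 3P/(2πz²) · [1 + (r/z)²]^(−5/2)
r/z = 3/2 = 1.5; [1+(r/z)²]^(−5/2) = 0.052516.
Δσ_z = 3×824/(2π×2²) × 0.052516 = 98.358 × 0.052516 = 5.165 kPa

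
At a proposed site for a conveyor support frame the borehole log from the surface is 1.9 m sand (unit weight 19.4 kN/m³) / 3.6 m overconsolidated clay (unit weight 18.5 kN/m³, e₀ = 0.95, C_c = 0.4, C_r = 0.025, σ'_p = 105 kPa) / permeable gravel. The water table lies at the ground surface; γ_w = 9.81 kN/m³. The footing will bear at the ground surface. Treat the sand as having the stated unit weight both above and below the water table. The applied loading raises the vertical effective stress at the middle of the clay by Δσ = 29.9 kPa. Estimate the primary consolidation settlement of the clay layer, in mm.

S_c ≈ 12.7 mm

Mid-depth of clay below the ground surface: z = 1.9 + 3.6/2 = 3.7 m.
Total vertical stress at mid-clay: σ_v = 19.4×1.9 + 18.5×1.8 = 70.16 kPa.
Pore pressure: u = 9.81×(3.7 − 0) = 36.297 kPa.
Initial effective stress: σ'_0 = σ_v − u = 70.16 − 36.297 = 33.863 kPa.
Final effective stress: σ'_f = 33.863 + 29.9 = 63.763 kPa.
σ'_f = 63.763 ≤ σ'_p = 105 kPa, so the clay remains overconsolidated and only the recompression index applies:
S_c = C_r·H/(1+e₀)·log₁₀(σ'_f/σ'_0) = 0.025×3.6/1.95×log₁₀(63.763/33.863)
    = 0.046155 × 0.27484 = 0.01269 m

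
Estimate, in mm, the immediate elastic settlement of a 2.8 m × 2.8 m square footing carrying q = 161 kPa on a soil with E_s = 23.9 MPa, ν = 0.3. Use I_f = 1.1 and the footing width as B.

S_e ≈ 18.9 mm

Immediate (elastic) settlement: S_e = q·B·(1−ν²)/E_s · I_f.
E_s = 23.9 MPa = 23900 kPa.
S_e = 161 × 2.8 × (1 − 0.3²) / 23900 × 1.1
    = 161 × 2.8 × 0.91 / 23900 × 1.1
    = 0.01888 m = 18.88 mm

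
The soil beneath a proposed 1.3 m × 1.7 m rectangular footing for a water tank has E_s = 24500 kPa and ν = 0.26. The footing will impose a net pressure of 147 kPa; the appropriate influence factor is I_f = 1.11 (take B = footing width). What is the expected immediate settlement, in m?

S_e ≈ 0.00807 m

Immediate (elastic) settlement: S_e = q·B·(1−ν²)/E_s · I_f.
S_e = 147 × 1.3 × (1 − 0.26²) / 24500 × 1.11
    = 147 × 1.3 × 0.9324 / 24500 × 1.11
    = 0.008073 m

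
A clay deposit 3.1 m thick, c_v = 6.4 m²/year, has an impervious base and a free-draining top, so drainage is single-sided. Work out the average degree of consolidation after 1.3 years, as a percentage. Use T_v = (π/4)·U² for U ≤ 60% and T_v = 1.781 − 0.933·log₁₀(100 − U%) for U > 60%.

U ≈ 90.4 %

Drainage path length: H_d = H = 3.1 m (single drainage).
T_v = c_v·t/H_d² = 6.4×1.3/3.1² = 0.86576.
T_v = 0.86576 corresponds to the U > 60% branch:
U = 1 − 10^((1.781 − T_v)/0.933)/100 = 0.9043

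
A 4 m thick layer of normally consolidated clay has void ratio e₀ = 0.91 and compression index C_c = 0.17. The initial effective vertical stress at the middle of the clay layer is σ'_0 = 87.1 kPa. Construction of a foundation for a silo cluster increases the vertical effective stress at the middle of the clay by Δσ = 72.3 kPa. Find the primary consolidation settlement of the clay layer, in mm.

Final effective stress: σ'_f = σ'_0 + Δσ = 87.1 + 72.3 = 159.4 kPa.
Normally consolidated clay, so the full stress increment lies on the virgin compression line:
S_c = C_c·H/(1+e₀)·log₁₀(σ'_f/σ'_0) = 0.17×4/(1+0.91)×log₁₀(159.4/87.1)
    = 0.35602 × 0.26247 = 0.09344 m

S_c ≈ 93.4 mm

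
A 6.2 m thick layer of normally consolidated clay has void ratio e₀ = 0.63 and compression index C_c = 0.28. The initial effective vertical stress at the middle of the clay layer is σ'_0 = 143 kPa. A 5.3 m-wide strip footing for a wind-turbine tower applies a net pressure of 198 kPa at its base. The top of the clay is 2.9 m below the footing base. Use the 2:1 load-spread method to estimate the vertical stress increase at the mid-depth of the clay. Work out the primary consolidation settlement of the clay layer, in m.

Mid-depth of clay below the footing base: z = 2.9 + 6.2/2 = 6 m.
Stress increase at mid-clay by the 2:1 spreading method:
Δσ = qB/(B+z) = 198×5.3/(5.3+6) = 92.867 kPa
Final effective stress: σ'_f = σ'_0 + Δσ = 143 + 92.867 = 235.87 kPa.
Normally consolidated clay, so the full stress increment lies on the virgin compression line:
S_c = C_c·H/(1+e₀)·log₁₀(σ'_f/σ'_0) = 0.28×6.2/(1+0.63)×log₁₀(235.87/143)
    = 1.065 × 0.21734 = 0.2315 m

S_c ≈ 0.231 m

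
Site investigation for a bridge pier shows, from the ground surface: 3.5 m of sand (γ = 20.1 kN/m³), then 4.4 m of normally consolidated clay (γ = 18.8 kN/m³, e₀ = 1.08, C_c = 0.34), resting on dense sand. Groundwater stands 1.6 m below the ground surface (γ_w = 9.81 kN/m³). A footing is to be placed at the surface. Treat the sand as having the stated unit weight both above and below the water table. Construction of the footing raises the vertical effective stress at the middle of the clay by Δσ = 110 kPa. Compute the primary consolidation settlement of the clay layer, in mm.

Mid-depth of clay below the ground surface: z = 3.5 + 4.4/2 = 5.7 m.
Total vertical stress at mid-clay: σ_v = 20.1×3.5 + 18.8×2.2 = 111.71 kPa.
Pore pressure: u = 9.81×(5.7 − 1.6) = 40.221 kPa.
Initial effective stress: σ'_0 = σ_v − u = 111.71 − 40.221 = 71.489 kPa.
Final effective stress: σ'_f = σ'_0 + Δσ = 71.489 + 110 = 181.49 kPa.
Normally consolidated clay, so the full stress increment lies on the virgin compression line:
S_c = C_c·H/(1+e₀)·log₁₀(σ'_f/σ'_0) = 0.34×4.4/(1+1.08)×log₁₀(181.49/71.489)
    = 0.71923 × 0.40461 = 0.291 m

S_c ≈ 291 mm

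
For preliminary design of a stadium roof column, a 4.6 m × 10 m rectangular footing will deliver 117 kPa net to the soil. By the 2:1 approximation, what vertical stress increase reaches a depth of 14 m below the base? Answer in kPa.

Δσ_z ≈ 12.1 kPa

By the 2:1 method the load spreads at 1 horizontal : 2 vertical, so at depth z the loaded area has grown by z in each plan dimension:
Δσ = qBL/((B+z)(L+z)) = 117×4.6×10/((4.6+14)(10+14)) = 12.056 kPa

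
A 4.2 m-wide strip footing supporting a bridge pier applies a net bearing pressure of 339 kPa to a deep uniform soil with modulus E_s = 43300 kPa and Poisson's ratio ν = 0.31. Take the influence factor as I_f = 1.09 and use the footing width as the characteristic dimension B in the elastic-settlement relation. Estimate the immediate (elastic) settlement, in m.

Immediate (elastic) settlement: S_e = q·B·(1−ν²)/E_s · I_f.
S_e = 339 × 4.2 × (1 − 0.31²) / 43300 × 1.09
    = 339 × 4.2 × 0.9039 / 43300 × 1.09
    = 0.0324 m

S_e ≈ 0.0324 m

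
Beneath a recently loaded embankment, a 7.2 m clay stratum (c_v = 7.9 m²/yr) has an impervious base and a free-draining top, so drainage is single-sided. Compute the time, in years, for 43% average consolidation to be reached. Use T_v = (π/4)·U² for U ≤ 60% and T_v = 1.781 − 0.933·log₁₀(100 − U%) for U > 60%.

Drainage path length: H_d = H = 7.2 m (single drainage).
U ≤ 60%: T_v = (π/4)·U² = (π/4)×0.43² = 0.14522.
t = T_v·H_d²/c_v = 0.14522×7.2²/7.9 = 0.9529 years.

t ≈ 0.953 years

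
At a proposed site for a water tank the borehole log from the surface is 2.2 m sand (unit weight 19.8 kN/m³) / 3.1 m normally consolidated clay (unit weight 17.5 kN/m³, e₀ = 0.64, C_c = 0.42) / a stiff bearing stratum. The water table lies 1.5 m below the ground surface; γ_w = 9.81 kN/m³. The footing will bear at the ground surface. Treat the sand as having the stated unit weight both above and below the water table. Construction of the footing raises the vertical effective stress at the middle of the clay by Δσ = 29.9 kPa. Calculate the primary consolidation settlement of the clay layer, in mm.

S_c ≈ 165 mm

Mid-depth of clay below the ground surface: z = 2.2 + 3.1/2 = 3.75 m.
Total vertical stress at mid-clay: σ_v = 19.8×2.2 + 17.5×1.55 = 70.685 kPa.
Pore pressure: u = 9.81×(3.75 − 1.5) = 22.073 kPa.
Initial effective stress: σ'_0 = σ_v − u = 70.685 − 22.073 = 48.612 kPa.
Final effective stress: σ'_f = σ'_0 + Δσ = 48.612 + 29.9 = 78.512 kPa.
Normally consolidated clay, so the full stress increment lies on the virgin compression line:
S_c = C_c·H/(1+e₀)·log₁₀(σ'_f/σ'_0) = 0.42×3.1/(1+0.64)×log₁₀(78.512/48.612)
    = 0.7939 × 0.20819 = 0.1653 m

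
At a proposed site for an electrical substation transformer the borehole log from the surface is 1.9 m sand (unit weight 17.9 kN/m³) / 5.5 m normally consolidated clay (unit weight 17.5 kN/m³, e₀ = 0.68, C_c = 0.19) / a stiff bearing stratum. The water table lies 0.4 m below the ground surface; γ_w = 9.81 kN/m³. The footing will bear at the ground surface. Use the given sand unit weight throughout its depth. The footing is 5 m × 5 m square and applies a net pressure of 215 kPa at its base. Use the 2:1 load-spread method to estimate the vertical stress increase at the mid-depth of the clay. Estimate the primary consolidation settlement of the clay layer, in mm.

S_c ≈ 240 mm

Mid-depth of clay below the ground surface: z = 1.9 + 5.5/2 = 4.65 m.
Total vertical stress at mid-clay: σ_v = 17.9×1.9 + 17.5×2.75 = 82.135 kPa.
Pore pressure: u = 9.81×(4.65 − 0.4) = 41.693 kPa.
Initial effective stress: σ'_0 = σ_v − u = 82.135 − 41.693 = 40.442 kPa.
Stress increase at mid-clay by the 2:1 spreading method:
Δσ = qBL/((B+z)(L+z)) = 215×5×5/((5+4.65)(5+4.65)) = 57.72 kPa
Final effective stress: σ'_f = σ'_0 + Δσ = 40.442 + 57.72 = 98.162 kPa.
Normally consolidated clay, so the full stress increment lies on the virgin compression line:
S_c = C_c·H/(1+e₀)·log₁₀(σ'_f/σ'_0) = 0.19×5.5/(1+0.68)×log₁₀(98.162/40.442)
    = 0.62202 × 0.38511 = 0.2395 m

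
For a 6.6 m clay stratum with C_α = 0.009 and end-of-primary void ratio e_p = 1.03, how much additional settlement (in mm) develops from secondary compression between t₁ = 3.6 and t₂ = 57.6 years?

Secondary compression: S_s = C_α·H/(1+e_p)·log₁₀(t₂/t₁)
S_s = 0.009×6.6/(1+1.03)×log₁₀(57.6/3.6)
    = 0.02926 × 1.204 = 0.03523 m

S_s ≈ 35.2 mm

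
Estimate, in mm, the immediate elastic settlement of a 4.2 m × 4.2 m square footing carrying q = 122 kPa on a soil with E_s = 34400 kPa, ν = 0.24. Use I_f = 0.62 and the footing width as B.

S_e ≈ 8.7 mm

Immediate (elastic) settlement: S_e = q·B·(1−ν²)/E_s · I_f.
S_e = 122 × 4.2 × (1 − 0.24²) / 34400 × 0.62
    = 122 × 4.2 × 0.9424 / 34400 × 0.62
    = 0.008703 m = 8.703 mm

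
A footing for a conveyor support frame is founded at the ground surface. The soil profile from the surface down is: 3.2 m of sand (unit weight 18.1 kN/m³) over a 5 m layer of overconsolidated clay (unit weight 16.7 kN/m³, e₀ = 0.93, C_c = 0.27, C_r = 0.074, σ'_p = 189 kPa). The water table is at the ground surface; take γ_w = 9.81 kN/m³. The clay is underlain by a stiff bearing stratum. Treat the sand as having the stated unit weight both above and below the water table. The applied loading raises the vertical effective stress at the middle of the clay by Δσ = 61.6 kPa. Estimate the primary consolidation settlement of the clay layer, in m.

Mid-depth of clay below the ground surface: z = 3.2 + 5/2 = 5.7 m.
Total vertical stress at mid-clay: σ_v = 18.1×3.2 + 16.7×2.5 = 99.67 kPa.
Pore pressure: u = 9.81×(5.7 − 0) = 55.917 kPa.
Initial effective stress: σ'_0 = σ_v − u = 99.67 − 55.917 = 43.753 kPa.
Final effective stress: σ'_f = 43.753 + 61.6 = 105.35 kPa.
σ'_f = 105.35 ≤ σ'_p = 189 kPa, so the clay remains overconsolidated and only the recompression index applies:
S_c = C_r·H/(1+e₀)·log₁₀(σ'_f/σ'_0) = 0.074×5/1.93×log₁₀(105.35/43.753)
    = 0.19171 × 0.38163 = 0.07316 m

S_c ≈ 0.0732 m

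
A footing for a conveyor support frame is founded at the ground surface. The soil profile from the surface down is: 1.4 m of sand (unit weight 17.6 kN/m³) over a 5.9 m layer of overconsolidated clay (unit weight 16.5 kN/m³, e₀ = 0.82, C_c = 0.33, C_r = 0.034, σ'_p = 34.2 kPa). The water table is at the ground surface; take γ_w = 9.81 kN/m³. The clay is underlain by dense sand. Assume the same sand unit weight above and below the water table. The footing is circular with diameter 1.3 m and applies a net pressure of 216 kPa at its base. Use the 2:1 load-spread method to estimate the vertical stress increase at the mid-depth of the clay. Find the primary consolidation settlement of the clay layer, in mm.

S_c ≈ 102 mm

Mid-depth of clay below the ground surface: z = 1.4 + 5.9/2 = 4.35 m.
Total vertical stress at mid-clay: σ_v = 17.6×1.4 + 16.5×2.95 = 73.315 kPa.
Pore pressure: u = 9.81×(4.35 − 0) = 42.673 kPa.
Initial effective stress: σ'_0 = σ_v − u = 73.315 − 42.673 = 30.642 kPa.
Stress increase at mid-clay by the 2:1 spreading method:
Δσ ≈ qD²/(D+z)² = 216×1.3²/(1.3+4.35)² = 11.435 kPa
Final effective stress: σ'_f = 30.642 + 11.435 = 42.077 kPa.
σ'_f = 42.077 > σ'_p = 34.2 kPa, so the stress path crosses the preconsolidation pressure — recompression up to σ'_p, then virgin compression beyond:
S_c = H/(1+e₀)·[C_r·log₁₀(σ'_p/σ'_0) + C_c·log₁₀(σ'_f/σ'_p)]
    = 5.9/1.82 × [0.034×log₁₀(34.2/30.642) + 0.33×log₁₀(42.077/34.2)]
    = 3.2418 × [0.0016221 + 0.029706] = 0.1016 m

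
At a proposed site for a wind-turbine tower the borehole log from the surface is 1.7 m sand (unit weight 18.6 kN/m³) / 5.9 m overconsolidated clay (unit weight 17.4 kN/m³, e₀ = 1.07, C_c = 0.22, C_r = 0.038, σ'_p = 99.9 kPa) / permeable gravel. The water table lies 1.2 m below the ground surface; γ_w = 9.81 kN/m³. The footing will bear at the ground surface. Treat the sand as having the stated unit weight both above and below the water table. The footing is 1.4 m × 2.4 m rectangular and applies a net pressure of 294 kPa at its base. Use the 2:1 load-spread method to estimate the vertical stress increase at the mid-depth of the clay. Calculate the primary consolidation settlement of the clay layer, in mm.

S_c ≈ 18.2 mm

Mid-depth of clay below the ground surface: z = 1.7 + 5.9/2 = 4.65 m.
Total vertical stress at mid-clay: σ_v = 18.6×1.7 + 17.4×2.95 = 82.95 kPa.
Pore pressure: u = 9.81×(4.65 − 1.2) = 33.845 kPa.
Initial effective stress: σ'_0 = σ_v − u = 82.95 − 33.845 = 49.105 kPa.
Stress increase at mid-clay by the 2:1 spreading method:
Δσ = qBL/((B+z)(L+z)) = 294×1.4×2.4/((1.4+4.65)(2.4+4.65)) = 23.16 kPa
Final effective stress: σ'_f = 49.105 + 23.16 = 72.265 kPa.
σ'_f = 72.265 ≤ σ'_p = 99.9 kPa, so the clay remains overconsolidated and only the recompression index applies:
S_c = C_r·H/(1+e₀)·log₁₀(σ'_f/σ'_0) = 0.038×5.9/2.07×log₁₀(72.265/49.105)
    = 0.10831 × 0.1678 = 0.01817 m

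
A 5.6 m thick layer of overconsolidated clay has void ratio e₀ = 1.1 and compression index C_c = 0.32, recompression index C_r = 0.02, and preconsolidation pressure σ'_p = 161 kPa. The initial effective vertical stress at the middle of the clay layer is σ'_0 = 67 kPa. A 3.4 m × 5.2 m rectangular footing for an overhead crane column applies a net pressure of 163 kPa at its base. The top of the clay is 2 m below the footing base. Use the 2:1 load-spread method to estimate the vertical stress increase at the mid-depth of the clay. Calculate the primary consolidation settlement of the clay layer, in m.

S_c ≈ 0.00977 m

Mid-depth of clay below the footing base: z = 2 + 5.6/2 = 4.8 m.
Stress increase at mid-clay by the 2:1 spreading method:
Δσ = qBL/((B+z)(L+z)) = 163×3.4×5.2/((3.4+4.8)(5.2+4.8)) = 35.144 kPa
Final effective stress: σ'_f = 67 + 35.144 = 102.14 kPa.
σ'_f = 102.14 ≤ σ'_p = 161 kPa, so the clay remains overconsolidated and only the recompression index applies:
S_c = C_r·H/(1+e₀)·log₁₀(σ'_f/σ'_0) = 0.02×5.6/2.1×log₁₀(102.14/67)
    = 0.053334 × 0.18312 = 0.009767 m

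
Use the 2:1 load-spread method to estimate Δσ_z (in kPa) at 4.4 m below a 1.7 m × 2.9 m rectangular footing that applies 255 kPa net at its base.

Δσ_z ≈ 28.2 kPa

By the 2:1 method the load spreads at 1 horizontal : 2 vertical, so at depth z the loaded area has grown by z in each plan dimension:
Δσ = qBL/((B+z)(L+z)) = 255×1.7×2.9/((1.7+4.4)(2.9+4.4)) = 28.232 kPa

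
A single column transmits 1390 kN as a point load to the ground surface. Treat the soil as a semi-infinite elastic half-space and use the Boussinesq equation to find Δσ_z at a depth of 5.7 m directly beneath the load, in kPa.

Δσ_z ≈ 20.4 kPa

Boussinesq vertical stress below a point load on an elastic half-space:
Δσ_z = 3P/(2πz²) · [1 + (r/z)²]^(−5/2)
r/z = 0/5.7 = 0; [1+(r/z)²]^(−5/2) = 1.
Δσ_z = 3×1390/(2π×5.7²) × 1 = 20.427 × 1 = 20.43 kPa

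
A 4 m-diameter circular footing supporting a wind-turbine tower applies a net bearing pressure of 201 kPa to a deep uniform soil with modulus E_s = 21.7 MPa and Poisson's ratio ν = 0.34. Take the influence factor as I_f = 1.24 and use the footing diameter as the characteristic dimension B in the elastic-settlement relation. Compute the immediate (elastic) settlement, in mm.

Immediate (elastic) settlement: S_e = q·B·(1−ν²)/E_s · I_f.
E_s = 21.7 MPa = 21700 kPa.
S_e = 201 × 4 × (1 − 0.34²) / 21700 × 1.24
    = 201 × 4 × 0.8844 / 21700 × 1.24
    = 0.04063 m = 40.63 mm

S_e ≈ 40.6 mm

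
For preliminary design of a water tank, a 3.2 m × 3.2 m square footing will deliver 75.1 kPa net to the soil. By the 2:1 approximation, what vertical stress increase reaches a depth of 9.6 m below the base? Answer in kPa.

By the 2:1 method the load spreads at 1 horizontal : 2 vertical, so at depth z the loaded area has grown by z in each plan dimension:
Δσ = qBL/((B+z)(L+z)) = 75.1×3.2×3.2/((3.2+9.6)(3.2+9.6)) = 4.6937 kPa

Δσ_z ≈ 4.69 kPa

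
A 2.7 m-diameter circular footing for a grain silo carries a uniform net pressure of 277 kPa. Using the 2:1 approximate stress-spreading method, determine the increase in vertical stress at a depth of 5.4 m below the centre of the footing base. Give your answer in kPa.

Δσ_z ≈ 30.8 kPa

By the 2:1 method the load spreads at 1 horizontal : 2 vertical, so at depth z the loaded area has grown by z in each plan dimension:
Δσ ≈ qD²/(D+z)² = 277×2.7²/(2.7+5.4)² = 30.778 kPa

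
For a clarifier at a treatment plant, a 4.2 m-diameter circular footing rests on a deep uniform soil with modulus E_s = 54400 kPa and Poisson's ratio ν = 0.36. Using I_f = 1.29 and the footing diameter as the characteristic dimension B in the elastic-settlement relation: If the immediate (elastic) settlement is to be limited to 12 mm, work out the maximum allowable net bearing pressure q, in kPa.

S_e = q·B·(1−ν²)/E_s · I_f  ⇒  q = S_e·E_s / (B·(1−ν²)·I_f).
q = 0.012 × 54400 / (4.2 × 0.8704 × 1.29) = 138.4 kPa

q ≈ 138 kPa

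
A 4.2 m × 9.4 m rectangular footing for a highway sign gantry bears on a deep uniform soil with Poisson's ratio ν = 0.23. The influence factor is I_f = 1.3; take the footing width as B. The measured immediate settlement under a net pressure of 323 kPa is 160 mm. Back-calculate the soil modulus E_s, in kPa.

E_s ≈ 10400 kPa

S_e = q·B·(1−ν²)/E_s · I_f  ⇒  E_s = q·B·(1−ν²)·I_f / S_e.
E_s = 323 × 4.2 × 0.9471 × 1.3 / 0.16 = 10440 kPa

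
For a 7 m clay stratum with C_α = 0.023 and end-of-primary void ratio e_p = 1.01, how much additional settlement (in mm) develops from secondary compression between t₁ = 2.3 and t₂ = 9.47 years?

Secondary compression: S_s = C_α·H/(1+e_p)·log₁₀(t₂/t₁)
S_s = 0.023×7/(1+1.01)×log₁₀(9.47/2.3)
    = 0.0801 × 0.6146 = 0.04923 m

S_s ≈ 49.2 mm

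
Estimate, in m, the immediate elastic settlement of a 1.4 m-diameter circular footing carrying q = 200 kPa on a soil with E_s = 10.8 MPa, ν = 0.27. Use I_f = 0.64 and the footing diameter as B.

Immediate (elastic) settlement: S_e = q·B·(1−ν²)/E_s · I_f.
E_s = 10.8 MPa = 10800 kPa.
S_e = 200 × 1.4 × (1 − 0.27²) / 10800 × 0.64
    = 200 × 1.4 × 0.9271 / 10800 × 0.64
    = 0.01538 m

S_e ≈ 0.0154 m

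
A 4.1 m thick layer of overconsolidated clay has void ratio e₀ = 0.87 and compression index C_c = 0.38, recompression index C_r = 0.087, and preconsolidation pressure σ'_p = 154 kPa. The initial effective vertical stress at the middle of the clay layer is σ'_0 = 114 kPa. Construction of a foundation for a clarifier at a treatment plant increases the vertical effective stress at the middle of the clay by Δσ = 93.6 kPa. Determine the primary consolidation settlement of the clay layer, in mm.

S_c ≈ 133 mm

Final effective stress: σ'_f = 114 + 93.6 = 207.6 kPa.
σ'_f = 207.6 > σ'_p = 154 kPa, so the stress path crosses the preconsolidation pressure — recompression up to σ'_p, then virgin compression beyond:
S_c = H/(1+e₀)·[C_r·log₁₀(σ'_p/σ'_0) + C_c·log₁₀(σ'_f/σ'_p)]
    = 4.1/1.87 × [0.087×log₁₀(154/114) + 0.38×log₁₀(207.6/154)]
    = 2.1925 × [0.011364 + 0.049289] = 0.133 m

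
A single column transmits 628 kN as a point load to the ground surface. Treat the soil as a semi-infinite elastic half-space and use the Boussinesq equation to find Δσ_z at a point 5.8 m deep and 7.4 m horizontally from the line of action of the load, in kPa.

Boussinesq vertical stress below a point load on an elastic half-space:
Δσ_z = 3P/(2πz²) · [1 + (r/z)²]^(−5/2)
r/z = 7.4/5.8 = 1.2759; [1+(r/z)²]^(−5/2) = 0.089332.
Δσ_z = 3×628/(2π×5.8²) × 0.089332 = 8.9134 × 0.089332 = 0.7963 kPa

Δσ_z ≈ 0.796 kPa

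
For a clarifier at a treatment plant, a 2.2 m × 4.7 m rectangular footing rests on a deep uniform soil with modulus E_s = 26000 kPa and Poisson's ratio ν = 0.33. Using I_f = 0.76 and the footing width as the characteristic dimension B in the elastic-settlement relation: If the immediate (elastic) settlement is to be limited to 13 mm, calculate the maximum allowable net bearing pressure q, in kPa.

q ≈ 227 kPa

S_e = q·B·(1−ν²)/E_s · I_f  ⇒  q = S_e·E_s / (B·(1−ν²)·I_f).
q = 0.013 × 26000 / (2.2 × 0.8911 × 0.76) = 226.9 kPa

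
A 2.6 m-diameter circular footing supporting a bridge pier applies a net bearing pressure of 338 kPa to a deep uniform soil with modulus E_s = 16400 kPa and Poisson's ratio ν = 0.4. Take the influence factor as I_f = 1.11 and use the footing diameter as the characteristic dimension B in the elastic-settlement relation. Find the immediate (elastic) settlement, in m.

S_e ≈ 0.05 m

Immediate (elastic) settlement: S_e = q·B·(1−ν²)/E_s · I_f.
S_e = 338 × 2.6 × (1 − 0.4²) / 16400 × 1.11
    = 338 × 2.6 × 0.84 / 16400 × 1.11
    = 0.04996 m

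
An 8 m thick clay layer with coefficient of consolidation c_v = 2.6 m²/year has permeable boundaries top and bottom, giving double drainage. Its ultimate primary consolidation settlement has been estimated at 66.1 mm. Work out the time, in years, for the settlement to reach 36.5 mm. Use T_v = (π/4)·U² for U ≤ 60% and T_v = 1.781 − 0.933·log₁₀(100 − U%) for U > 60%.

Drainage path length: H_d = H/2 = 4 m (double drainage).
U = S(t)/S_ult = 36.5/66.1 = 0.5522.
U ≤ 60%: T_v = (π/4)·U² = (π/4)×0.55219² = 0.23948.
t = T_v·H_d²/c_v = 0.23948×4²/2.6 = 1.474 years.

t ≈ 1.47 years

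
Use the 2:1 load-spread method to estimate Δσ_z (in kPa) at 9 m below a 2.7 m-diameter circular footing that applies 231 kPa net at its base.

Δσ_z ≈ 12.3 kPa

By the 2:1 method the load spreads at 1 horizontal : 2 vertical, so at depth z the loaded area has grown by z in each plan dimension:
Δσ ≈ qD²/(D+z)² = 231×2.7²/(2.7+9)² = 12.302 kPa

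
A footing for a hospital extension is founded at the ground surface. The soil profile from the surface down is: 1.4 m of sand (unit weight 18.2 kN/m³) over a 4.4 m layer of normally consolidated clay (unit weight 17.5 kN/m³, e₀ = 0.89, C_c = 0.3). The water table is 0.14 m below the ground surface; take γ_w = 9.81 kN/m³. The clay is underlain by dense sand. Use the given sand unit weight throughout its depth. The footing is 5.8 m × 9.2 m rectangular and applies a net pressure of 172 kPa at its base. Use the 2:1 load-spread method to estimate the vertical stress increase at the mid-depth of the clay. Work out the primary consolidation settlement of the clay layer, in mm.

Mid-depth of clay below the ground surface: z = 1.4 + 4.4/2 = 3.6 m.
Total vertical stress at mid-clay: σ_v = 18.2×1.4 + 17.5×2.2 = 63.98 kPa.
Pore pressure: u = 9.81×(3.6 − 0.14) = 33.943 kPa.
Initial effective stress: σ'_0 = σ_v − u = 63.98 − 33.943 = 30.037 kPa.
Stress increase at mid-clay by the 2:1 spreading method:
Δσ = qBL/((B+z)(L+z)) = 172×5.8×9.2/((5.8+3.6)(9.2+3.6)) = 76.279 kPa
Final effective stress: σ'_f = σ'_0 + Δσ = 30.037 + 76.279 = 106.32 kPa.
Normally consolidated clay, so the full stress increment lies on the virgin compression line:
S_c = C_c·H/(1+e₀)·log₁₀(σ'_f/σ'_0) = 0.3×4.4/(1+0.89)×log₁₀(106.32/30.037)
    = 0.69841 × 0.54896 = 0.3834 m

S_c ≈ 383 mm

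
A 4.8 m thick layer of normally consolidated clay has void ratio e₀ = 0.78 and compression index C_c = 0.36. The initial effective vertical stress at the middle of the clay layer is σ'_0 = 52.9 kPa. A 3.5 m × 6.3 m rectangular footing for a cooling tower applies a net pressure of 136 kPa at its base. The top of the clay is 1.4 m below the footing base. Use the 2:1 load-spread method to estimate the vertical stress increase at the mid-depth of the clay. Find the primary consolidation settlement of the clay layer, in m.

S_c ≈ 0.24 m

Mid-depth of clay below the footing base: z = 1.4 + 4.8/2 = 3.8 m.
Stress increase at mid-clay by the 2:1 spreading method:
Δσ = qBL/((B+z)(L+z)) = 136×3.5×6.3/((3.5+3.8)(6.3+3.8)) = 40.673 kPa
Final effective stress: σ'_f = σ'_0 + Δσ = 52.9 + 40.673 = 93.573 kPa.
Normally consolidated clay, so the full stress increment lies on the virgin compression line:
S_c = C_c·H/(1+e₀)·log₁₀(σ'_f/σ'_0) = 0.36×4.8/(1+0.78)×log₁₀(93.573/52.9)
    = 0.97079 × 0.24769 = 0.2405 m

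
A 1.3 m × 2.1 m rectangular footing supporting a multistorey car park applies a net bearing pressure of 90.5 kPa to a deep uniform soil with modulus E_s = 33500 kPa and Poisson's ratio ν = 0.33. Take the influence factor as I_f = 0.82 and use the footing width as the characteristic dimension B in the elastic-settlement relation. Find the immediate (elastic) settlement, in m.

S_e ≈ 0.00257 m

Immediate (elastic) settlement: S_e = q·B·(1−ν²)/E_s · I_f.
S_e = 90.5 × 1.3 × (1 − 0.33²) / 33500 × 0.82
    = 90.5 × 1.3 × 0.8911 / 33500 × 0.82
    = 0.002566 m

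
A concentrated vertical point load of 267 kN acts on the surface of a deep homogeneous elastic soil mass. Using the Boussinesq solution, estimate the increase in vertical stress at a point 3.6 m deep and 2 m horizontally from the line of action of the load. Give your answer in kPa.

Δσ_z ≈ 5.02 kPa

Boussinesq vertical stress below a point load on an elastic half-space:
Δσ_z = 3P/(2πz²) · [1 + (r/z)²]^(−5/2)
r/z = 2/3.6 = 0.55556; [1+(r/z)²]^(−5/2) = 0.51044.
Δσ_z = 3×267/(2π×3.6²) × 0.51044 = 9.8367 × 0.51044 = 5.021 kPa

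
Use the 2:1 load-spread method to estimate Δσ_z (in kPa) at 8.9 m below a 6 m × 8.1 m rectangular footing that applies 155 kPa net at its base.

By the 2:1 method the load spreads at 1 horizontal : 2 vertical, so at depth z the loaded area has grown by z in each plan dimension:
Δσ = qBL/((B+z)(L+z)) = 155×6×8.1/((6+8.9)(8.1+8.9)) = 29.739 kPa

Δσ_z ≈ 29.7 kPa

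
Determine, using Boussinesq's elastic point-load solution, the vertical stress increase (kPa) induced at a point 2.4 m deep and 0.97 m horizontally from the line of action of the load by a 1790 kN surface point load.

Boussinesq vertical stress below a point load on an elastic half-space:
Δσ_z = 3P/(2πz²) · [1 + (r/z)²]^(−5/2)
r/z = 0.97/2.4 = 0.40417; [1+(r/z)²]^(−5/2) = 0.68505.
Δσ_z = 3×1790/(2π×2.4²) × 0.68505 = 148.38 × 0.68505 = 101.6 kPa

Δσ_z ≈ 102 kPa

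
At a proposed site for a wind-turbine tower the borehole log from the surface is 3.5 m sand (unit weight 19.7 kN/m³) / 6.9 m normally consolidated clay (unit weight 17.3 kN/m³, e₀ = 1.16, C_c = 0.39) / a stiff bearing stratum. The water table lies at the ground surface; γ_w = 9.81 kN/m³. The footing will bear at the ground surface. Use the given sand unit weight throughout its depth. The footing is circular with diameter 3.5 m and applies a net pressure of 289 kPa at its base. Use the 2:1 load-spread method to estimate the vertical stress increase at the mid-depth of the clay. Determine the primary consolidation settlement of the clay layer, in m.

S_c ≈ 0.232 m

Mid-depth of clay below the ground surface: z = 3.5 + 6.9/2 = 6.95 m.
Total vertical stress at mid-clay: σ_v = 19.7×3.5 + 17.3×3.45 = 128.63 kPa.
Pore pressure: u = 9.81×(6.95 − 0) = 68.18 kPa.
Initial effective stress: σ'_0 = σ_v − u = 128.63 − 68.18 = 60.45 kPa.
Stress increase at mid-clay by the 2:1 spreading method:
Δσ ≈ qD²/(D+z)² = 289×3.5²/(3.5+6.95)² = 32.419 kPa
Final effective stress: σ'_f = σ'_0 + Δσ = 60.45 + 32.419 = 92.869 kPa.
Normally consolidated clay, so the full stress increment lies on the virgin compression line:
S_c = C_c·H/(1+e₀)·log₁₀(σ'_f/σ'_0) = 0.39×6.9/(1+1.16)×log₁₀(92.869/60.45)
    = 1.2458 × 0.18647 = 0.2323 m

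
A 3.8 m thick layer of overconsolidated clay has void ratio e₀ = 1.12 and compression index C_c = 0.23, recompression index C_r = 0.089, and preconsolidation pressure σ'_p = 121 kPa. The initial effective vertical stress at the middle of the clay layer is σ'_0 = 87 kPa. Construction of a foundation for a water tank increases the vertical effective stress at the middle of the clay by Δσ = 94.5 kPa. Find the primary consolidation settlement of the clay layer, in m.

S_c ≈ 0.0955 m

Final effective stress: σ'_f = 87 + 94.5 = 181.5 kPa.
σ'_f = 181.5 > σ'_p = 121 kPa, so the stress path crosses the preconsolidation pressure — recompression up to σ'_p, then virgin compression beyond:
S_c = H/(1+e₀)·[C_r·log₁₀(σ'_p/σ'_0) + C_c·log₁₀(σ'_f/σ'_p)]
    = 3.8/2.12 × [0.089×log₁₀(121/87) + 0.23×log₁₀(181.5/121)]
    = 1.7925 × [0.012751 + 0.040501] = 0.09545 m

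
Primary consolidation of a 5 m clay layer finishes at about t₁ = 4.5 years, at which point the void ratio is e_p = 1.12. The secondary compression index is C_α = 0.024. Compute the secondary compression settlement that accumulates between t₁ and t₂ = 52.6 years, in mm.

S_s ≈ 60.4 mm

Secondary compression: S_s = C_α·H/(1+e_p)·log₁₀(t₂/t₁)
S_s = 0.024×5/(1+1.12)×log₁₀(52.6/4.5)
    = 0.0566 × 1.068 = 0.06044 m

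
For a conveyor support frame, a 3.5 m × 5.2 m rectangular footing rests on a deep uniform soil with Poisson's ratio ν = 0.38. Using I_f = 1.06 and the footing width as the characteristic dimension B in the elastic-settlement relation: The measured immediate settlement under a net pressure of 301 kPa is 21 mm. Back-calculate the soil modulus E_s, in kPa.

E_s ≈ 45500 kPa

S_e = q·B·(1−ν²)/E_s · I_f  ⇒  E_s = q·B·(1−ν²)·I_f / S_e.
E_s = 301 × 3.5 × 0.8556 × 1.06 / 0.021 = 45500 kPa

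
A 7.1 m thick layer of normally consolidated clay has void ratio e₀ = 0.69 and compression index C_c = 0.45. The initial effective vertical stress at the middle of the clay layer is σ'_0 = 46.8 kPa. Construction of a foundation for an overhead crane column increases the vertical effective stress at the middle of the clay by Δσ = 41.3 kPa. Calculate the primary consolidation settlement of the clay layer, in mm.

Final effective stress: σ'_f = σ'_0 + Δσ = 46.8 + 41.3 = 88.1 kPa.
Normally consolidated clay, so the full stress increment lies on the virgin compression line:
S_c = C_c·H/(1+e₀)·log₁₀(σ'_f/σ'_0) = 0.45×7.1/(1+0.69)×log₁₀(88.1/46.8)
    = 1.8905 × 0.27473 = 0.5194 m

S_c ≈ 519 mm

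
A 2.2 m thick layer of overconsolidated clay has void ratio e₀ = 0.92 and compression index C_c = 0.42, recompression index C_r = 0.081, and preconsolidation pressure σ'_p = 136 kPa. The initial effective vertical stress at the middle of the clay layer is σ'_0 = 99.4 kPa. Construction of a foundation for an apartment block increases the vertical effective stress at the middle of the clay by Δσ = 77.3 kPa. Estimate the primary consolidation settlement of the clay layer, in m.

S_c ≈ 0.0674 m

Final effective stress: σ'_f = 99.4 + 77.3 = 176.7 kPa.
σ'_f = 176.7 > σ'_p = 136 kPa, so the stress path crosses the preconsolidation pressure — recompression up to σ'_p, then virgin compression beyond:
S_c = H/(1+e₀)·[C_r·log₁₀(σ'_p/σ'_0) + C_c·log₁₀(σ'_f/σ'_p)]
    = 2.2/1.92 × [0.081×log₁₀(136/99.4) + 0.42×log₁₀(176.7/136)]
    = 1.1458 × [0.011028 + 0.047753] = 0.06735 m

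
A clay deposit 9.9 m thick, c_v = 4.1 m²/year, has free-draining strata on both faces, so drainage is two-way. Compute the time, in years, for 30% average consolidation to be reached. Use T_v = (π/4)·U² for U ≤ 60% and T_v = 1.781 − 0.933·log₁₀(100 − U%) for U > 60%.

Drainage path length: H_d = H/2 = 4.95 m (double drainage).
U ≤ 60%: T_v = (π/4)·U² = (π/4)×0.3² = 0.070686.
t = T_v·H_d²/c_v = 0.070686×4.95²/4.1 = 0.4224 years.

t ≈ 0.422 years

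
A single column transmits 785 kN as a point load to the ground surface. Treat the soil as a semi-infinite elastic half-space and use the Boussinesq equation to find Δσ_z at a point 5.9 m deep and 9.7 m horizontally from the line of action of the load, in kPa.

Boussinesq vertical stress below a point load on an elastic half-space:
Δσ_z = 3P/(2πz²) · [1 + (r/z)²]^(−5/2)
r/z = 9.7/5.9 = 1.6441; [1+(r/z)²]^(−5/2) = 0.037899.
Δσ_z = 3×785/(2π×5.9²) × 0.037899 = 10.767 × 0.037899 = 0.4081 kPa

Δσ_z ≈ 0.408 kPa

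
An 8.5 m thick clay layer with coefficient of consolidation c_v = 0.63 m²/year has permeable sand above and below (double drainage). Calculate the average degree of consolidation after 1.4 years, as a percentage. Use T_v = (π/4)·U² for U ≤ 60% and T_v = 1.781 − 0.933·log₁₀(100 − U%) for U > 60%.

Drainage path length: H_d = H/2 = 4.25 m (double drainage).
T_v = c_v·t/H_d² = 0.63×1.4/4.25² = 0.04883.
T_v = 0.04883 corresponds to the U ≤ 60% branch:
U = √(4T_v/π) = 0.2493

U ≈ 24.9 %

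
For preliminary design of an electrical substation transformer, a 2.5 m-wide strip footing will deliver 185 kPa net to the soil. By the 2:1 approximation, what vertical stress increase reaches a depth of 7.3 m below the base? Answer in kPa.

Δσ_z ≈ 47.2 kPa

By the 2:1 method the load spreads at 1 horizontal : 2 vertical, so at depth z the loaded area has grown by z in each plan dimension:
Δσ = qB/(B+z) = 185×2.5/(2.5+7.3) = 47.194 kPa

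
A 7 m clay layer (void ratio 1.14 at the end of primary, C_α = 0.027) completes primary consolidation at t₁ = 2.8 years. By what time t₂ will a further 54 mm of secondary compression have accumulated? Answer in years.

S_s = C_α·H/(1+e_p)·log₁₀(t₂/t₁) ⇒ log₁₀(t₂/t₁) = S_s·(1+e_p)/(C_α·H).
log₁₀(t₂/t₁) = 0.054 × (1+1.14) / (0.027×7) = 0.6114
t₂ = t₁ × 10^0.6114 = 2.8 × 4.087 = 11.44 years

t₂ ≈ 11.4 years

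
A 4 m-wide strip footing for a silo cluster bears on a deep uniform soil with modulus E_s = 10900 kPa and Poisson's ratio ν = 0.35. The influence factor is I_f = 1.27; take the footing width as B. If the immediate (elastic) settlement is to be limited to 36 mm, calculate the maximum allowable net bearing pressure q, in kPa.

S_e = q·B·(1−ν²)/E_s · I_f  ⇒  q = S_e·E_s / (B·(1−ν²)·I_f).
q = 0.036 × 10900 / (4 × 0.8775 × 1.27) = 88.03 kPa

q ≈ 88 kPa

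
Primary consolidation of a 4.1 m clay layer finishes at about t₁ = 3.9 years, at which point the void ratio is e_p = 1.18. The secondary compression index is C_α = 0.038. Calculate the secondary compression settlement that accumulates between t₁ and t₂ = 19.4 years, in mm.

Secondary compression: S_s = C_α·H/(1+e_p)·log₁₀(t₂/t₁)
S_s = 0.038×4.1/(1+1.18)×log₁₀(19.4/3.9)
    = 0.07147 × 0.6967 = 0.04979 m

S_s ≈ 49.8 mm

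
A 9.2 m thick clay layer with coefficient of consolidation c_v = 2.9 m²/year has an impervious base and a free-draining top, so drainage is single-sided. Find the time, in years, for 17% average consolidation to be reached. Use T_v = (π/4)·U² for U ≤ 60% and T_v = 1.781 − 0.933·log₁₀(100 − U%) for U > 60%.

Drainage path length: H_d = H = 9.2 m (single drainage).
U ≤ 60%: T_v = (π/4)·U² = (π/4)×0.17² = 0.022698.
t = T_v·H_d²/c_v = 0.022698×9.2²/2.9 = 0.6625 years.

t ≈ 0.662 years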